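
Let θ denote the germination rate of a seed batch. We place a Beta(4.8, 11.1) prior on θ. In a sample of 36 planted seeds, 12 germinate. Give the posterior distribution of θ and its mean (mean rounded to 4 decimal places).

Posterior: Beta(16.8, 35.1); mean ≈ 0.3237

Observing 12 successes and 24 failures updates Beta(4.8, 11.1) by adding the success and failure counts to the two shape parameters: α = 4.8+12 = 16.8, β = 11.1+24 = 35.1.
Posterior mean = α/(α+β) = 16.8/51.9 = 0.3237.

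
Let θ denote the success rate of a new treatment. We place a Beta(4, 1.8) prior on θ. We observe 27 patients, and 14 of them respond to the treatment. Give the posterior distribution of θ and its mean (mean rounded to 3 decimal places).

The binomial likelihood is conjugate to the Beta prior: with 14 successes and 13 failures, the posterior is Beta(4+14, 1.8+13) = Beta(18, 14.8).
Posterior mean = α/(α+β) = 18/32.8 = 0.549.

Posterior: Beta(18, 14.8); mean ≈ 0.549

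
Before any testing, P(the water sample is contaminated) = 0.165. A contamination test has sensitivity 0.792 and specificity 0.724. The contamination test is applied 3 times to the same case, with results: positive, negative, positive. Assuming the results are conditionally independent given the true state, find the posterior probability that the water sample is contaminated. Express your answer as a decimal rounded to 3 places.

Posterior P(H) ≈ 0.319

With H the event that the water sample is contaminated, the joint likelihood of the observed sequence is P(data|H) = 0.792·0.208·0.792 = 0.13047 and P(data|¬H) = 0.276·0.724·0.276 = 0.055151.
Bayes: P(H|data) = 0.165·0.13047 / (0.165·0.13047 + 0.835·0.055151) = 0.021528/0.067579 = 0.3186.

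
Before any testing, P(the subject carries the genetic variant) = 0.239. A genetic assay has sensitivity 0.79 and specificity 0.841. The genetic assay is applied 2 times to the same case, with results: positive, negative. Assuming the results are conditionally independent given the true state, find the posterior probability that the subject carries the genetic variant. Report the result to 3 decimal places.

With H the event that the subject carries the genetic variant, the joint likelihood of the observed sequence is P(data|H) = 0.79·0.21 = 0.16590 and P(data|¬H) = 0.159·0.841 = 0.13372.
Bayes: P(H|data) = 0.239·0.16590 / (0.239·0.16590 + 0.761·0.13372) = 0.039650/0.14141 = 0.2804.

Posterior P(H) ≈ 0.280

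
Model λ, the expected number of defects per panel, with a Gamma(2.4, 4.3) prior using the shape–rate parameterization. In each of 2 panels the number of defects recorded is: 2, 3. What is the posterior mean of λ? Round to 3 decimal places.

Posterior mean ≈ 1.175

Total count ∑xᵢ = 5 over n = 2 panels.
Gamma is conjugate to the Poisson likelihood: posterior is Gamma(shape = 2.4+5 = 7.4, rate = 4.3+2 = 6.3).
E[λ | data] = 7.4/6.3 = 1.175.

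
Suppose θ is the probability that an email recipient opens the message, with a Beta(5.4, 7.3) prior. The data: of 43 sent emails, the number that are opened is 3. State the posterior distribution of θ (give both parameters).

Posterior: Beta(8.4, 47.3)

The binomial likelihood is conjugate to the Beta prior: with 3 successes and 40 failures, the posterior is Beta(5.4+3, 7.3+40) = Beta(8.4, 47.3).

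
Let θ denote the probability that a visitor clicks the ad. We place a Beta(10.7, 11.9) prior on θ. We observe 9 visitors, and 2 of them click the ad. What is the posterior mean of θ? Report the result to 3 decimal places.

Posterior mean ≈ 0.402

The binomial likelihood is conjugate to the Beta prior: with 2 successes and 7 failures, the posterior is Beta(10.7+2, 11.9+7) = Beta(12.7, 18.9).
E[θ | data] = 12.7/(12.7+18.9) = 0.402.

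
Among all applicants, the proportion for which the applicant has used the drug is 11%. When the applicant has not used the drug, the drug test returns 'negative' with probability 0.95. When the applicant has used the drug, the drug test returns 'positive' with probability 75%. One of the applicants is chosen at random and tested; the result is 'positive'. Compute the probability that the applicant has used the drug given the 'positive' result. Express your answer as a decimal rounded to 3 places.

Let H be the event that the applicant has used the drug. P(H) = 0.11, so P(¬H) = 0.89. With E the 'positive' result, P(E|H) = 0.75 and P(E|¬H) = 0.05.
P(E) = 0.75·0.11 + 0.05·0.89 = 0.082500 + 0.044500 = 0.12700.
By Bayes' theorem, P(H|E) = 0.082500 / 0.12700 = 0.650.

P(H | E) ≈ 0.650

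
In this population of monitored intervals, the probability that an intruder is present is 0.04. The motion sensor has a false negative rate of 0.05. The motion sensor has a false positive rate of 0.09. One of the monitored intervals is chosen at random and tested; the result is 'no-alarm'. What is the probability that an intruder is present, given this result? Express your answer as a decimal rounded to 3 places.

Let H be the event that an intruder is present. P(H) = 0.04, so P(¬H) = 0.96. With E the 'no-alarm' result, P(E|H) = 0.05 and P(E|¬H) = 0.91.
P(E) = 0.05·0.04 + 0.91·0.96 = 0.0020000 + 0.87360 = 0.87560.
By Bayes' theorem, P(H|E) = 0.0020000 / 0.87560 = 0.002.

P(H | E) ≈ 0.002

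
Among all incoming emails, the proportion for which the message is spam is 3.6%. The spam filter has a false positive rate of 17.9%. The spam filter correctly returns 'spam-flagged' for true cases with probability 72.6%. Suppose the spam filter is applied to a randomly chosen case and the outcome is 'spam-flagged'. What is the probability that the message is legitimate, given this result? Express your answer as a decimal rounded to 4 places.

Let H be the event that the message is spam. P(H) = 0.036, so P(¬H) = 0.964. With E the 'spam-flagged' result, P(E|H) = 0.726 and P(E|¬H) = 0.179.
P(E) = 0.726·0.036 + 0.179·0.964 = 0.026136 + 0.17256 = 0.19869.
By Bayes' theorem, P(H|E) = 0.026136 / 0.19869 = 0.1315. Hence P(¬H|E) = 1 − 0.1315 = 0.8685.

P(¬H | E) ≈ 0.8685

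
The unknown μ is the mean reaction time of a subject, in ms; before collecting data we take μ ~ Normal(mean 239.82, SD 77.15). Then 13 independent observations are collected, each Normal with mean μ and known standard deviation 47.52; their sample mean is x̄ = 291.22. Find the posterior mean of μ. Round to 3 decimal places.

With known σ, the Normal prior is conjugate. Weight on the data is w = (n/σ²)/(n/σ² + 1/τ₀²) = 0.00575692/(0.00575692+0.00016801) = 0.97164.
Posterior mean = w·x̄ + (1−w)·μ₀ = 0.97164·291.22 + 0.028356·239.82 = 289.763.

Posterior mean ≈ 289.763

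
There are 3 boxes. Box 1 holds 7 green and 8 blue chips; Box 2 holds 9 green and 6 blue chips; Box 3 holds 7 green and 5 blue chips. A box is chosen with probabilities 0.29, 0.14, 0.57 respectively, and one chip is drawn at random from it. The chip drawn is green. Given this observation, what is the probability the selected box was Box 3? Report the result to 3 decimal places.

Tabulate prior·likelihood by source: [1] prior 0.29, lik 0.4667, product 0.1353; [2] prior 0.14, lik 0.6, product 0.08400; [3] prior 0.57, lik 0.5833, product 0.3325.
Normalizing constant = 0.55183; the posterior for Box 3 is its product over the sum, 0.3325/0.55183 = 0.603.

Posterior probability ≈ 0.603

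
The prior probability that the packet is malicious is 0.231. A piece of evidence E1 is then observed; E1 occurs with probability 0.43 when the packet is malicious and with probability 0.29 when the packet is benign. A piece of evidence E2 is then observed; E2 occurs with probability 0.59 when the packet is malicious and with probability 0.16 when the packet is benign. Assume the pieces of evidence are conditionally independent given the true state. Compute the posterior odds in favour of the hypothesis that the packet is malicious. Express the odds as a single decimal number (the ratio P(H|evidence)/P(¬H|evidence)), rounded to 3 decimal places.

Posterior odds ≈ 1.642

Prior odds = 0.231/(1−0.231) = 0.30039.
Likelihood ratio for E1 = 0.43/0.29 = 1.4828.
Likelihood ratio for E2 = 0.59/0.16 = 3.6875.
Posterior odds = prior odds × LR₁ × LR₂ = 1.6424.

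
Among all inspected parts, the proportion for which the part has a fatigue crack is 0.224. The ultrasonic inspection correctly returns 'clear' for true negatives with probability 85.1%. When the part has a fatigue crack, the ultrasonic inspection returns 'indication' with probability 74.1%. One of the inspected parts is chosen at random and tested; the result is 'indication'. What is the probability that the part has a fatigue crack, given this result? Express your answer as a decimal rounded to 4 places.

Let H be the event that the part has a fatigue crack. P(H) = 0.224, so P(¬H) = 0.776. With E the 'indication' result, P(E|H) = 0.741 and P(E|¬H) = 0.149.
P(E) = 0.741·0.224 + 0.149·0.776 = 0.16598 + 0.11562 = 0.28161.
By Bayes' theorem, P(H|E) = 0.16598 / 0.28161 = 0.5894.

P(H | E) ≈ 0.5894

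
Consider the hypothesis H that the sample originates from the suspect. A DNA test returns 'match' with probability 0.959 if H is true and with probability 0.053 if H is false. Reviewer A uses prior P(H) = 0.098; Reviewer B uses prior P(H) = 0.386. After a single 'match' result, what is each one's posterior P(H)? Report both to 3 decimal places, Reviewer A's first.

Reviewer A: 0.663; Reviewer B: 0.919

P('+'|H) = 0.959, P('+'|¬H) = 0.053.
Reviewer A: numerator 0.959·0.098 = 0.093982; evidence = 0.093982+0.053·0.902 = 0.14179; posterior = 0.663.
Reviewer B: numerator 0.959·0.386 = 0.37017; evidence = 0.37017+0.053·0.614 = 0.40272; posterior = 0.919.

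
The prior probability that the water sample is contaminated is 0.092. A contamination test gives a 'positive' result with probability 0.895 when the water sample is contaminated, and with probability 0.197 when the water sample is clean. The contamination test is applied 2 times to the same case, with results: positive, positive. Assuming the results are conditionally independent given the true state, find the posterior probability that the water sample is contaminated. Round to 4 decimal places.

Posterior P(H) ≈ 0.6765

With H the event that the water sample is contaminated, the joint likelihood of the observed sequence is P(data|H) = 0.895·0.895 = 0.80102 and P(data|¬H) = 0.197·0.197 = 0.038809.
Bayes: P(H|data) = 0.092·0.80102 / (0.092·0.80102 + 0.908·0.038809) = 0.073694/0.10893 = 0.6765.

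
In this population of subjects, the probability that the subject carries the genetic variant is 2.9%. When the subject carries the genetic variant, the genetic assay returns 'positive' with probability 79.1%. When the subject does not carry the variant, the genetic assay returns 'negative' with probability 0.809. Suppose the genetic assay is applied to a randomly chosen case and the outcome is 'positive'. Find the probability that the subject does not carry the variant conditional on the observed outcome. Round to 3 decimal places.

P(¬H | E) ≈ 0.890

Let H be the event that the subject carries the genetic variant. P(H) = 0.029, so P(¬H) = 0.971. With E the 'positive' result, P(E|H) = 0.791 and P(E|¬H) = 0.191.
P(E) = 0.791·0.029 + 0.191·0.971 = 0.022939 + 0.18546 = 0.20840.
By Bayes' theorem, P(H|E) = 0.022939 / 0.20840 = 0.110. Hence P(¬H|E) = 1 − 0.110 = 0.890.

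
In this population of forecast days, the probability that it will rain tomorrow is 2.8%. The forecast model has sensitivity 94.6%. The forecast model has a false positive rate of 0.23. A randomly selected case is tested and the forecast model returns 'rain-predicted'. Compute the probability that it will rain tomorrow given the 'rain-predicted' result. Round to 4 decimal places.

Let H be the event that it will rain tomorrow. P(H) = 0.028, so P(¬H) = 0.972. With E the 'rain-predicted' result, P(E|H) = 0.946 and P(E|¬H) = 0.23.
P(E) = 0.946·0.028 + 0.23·0.972 = 0.026488 + 0.22356 = 0.25005.
By Bayes' theorem, P(H|E) = 0.026488 / 0.25005 = 0.1059.

P(H | E) ≈ 0.1059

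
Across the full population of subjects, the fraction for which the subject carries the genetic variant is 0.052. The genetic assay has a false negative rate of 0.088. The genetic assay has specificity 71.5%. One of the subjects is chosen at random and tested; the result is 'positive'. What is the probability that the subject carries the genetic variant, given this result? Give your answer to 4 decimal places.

P(H | E) ≈ 0.1493

Write H for 'the subject carries the genetic variant'. Prior odds H:¬H = 0.052/0.948 = 0.054852. For the 'positive' outcome, the likelihood ratio is 0.912/0.285 = 3.2000.
Posterior odds = 0.054852 × 3.2000 = 0.17553, so P(H|E) = 0.17553/(1+0.17553) = 0.1493.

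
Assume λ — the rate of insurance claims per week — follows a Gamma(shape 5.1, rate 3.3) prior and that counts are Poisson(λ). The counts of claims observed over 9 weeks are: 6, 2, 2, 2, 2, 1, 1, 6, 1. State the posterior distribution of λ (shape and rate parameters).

Posterior: Gamma(shape=28.1, rate=12.3)

Total count ∑xᵢ = 23 over n = 9 weeks.
Gamma is conjugate to the Poisson likelihood: posterior is Gamma(shape = 5.1+23 = 28.1, rate = 3.3+9 = 12.3).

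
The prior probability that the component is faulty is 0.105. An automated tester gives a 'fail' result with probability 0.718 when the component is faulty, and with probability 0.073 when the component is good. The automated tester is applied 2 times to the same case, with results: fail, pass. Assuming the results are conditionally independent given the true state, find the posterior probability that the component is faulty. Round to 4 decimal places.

Posterior P(H) ≈ 0.2598

With H the event that the component is faulty, the joint likelihood of the observed sequence is P(data|H) = 0.718·0.282 = 0.20248 and P(data|¬H) = 0.073·0.927 = 0.067671.
Bayes: P(H|data) = 0.105·0.20248 / (0.105·0.20248 + 0.895·0.067671) = 0.021260/0.081826 = 0.2598.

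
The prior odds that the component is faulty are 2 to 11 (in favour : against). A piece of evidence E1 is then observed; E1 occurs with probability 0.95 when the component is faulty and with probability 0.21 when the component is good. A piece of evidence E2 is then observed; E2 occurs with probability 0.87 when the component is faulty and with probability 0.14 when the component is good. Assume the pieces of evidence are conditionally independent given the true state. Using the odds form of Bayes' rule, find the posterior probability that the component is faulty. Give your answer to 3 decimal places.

Posterior probability ≈ 0.836

Prior odds = 2/11 = 0.18182. In log-odds, ln(0.18182) = -1.7047.
Add log likelihood ratios: ln(4.5238) + ln(6.2143) = 3.3362.
Posterior log-odds = 1.6315, so posterior odds = exp(1.6315) = 5.1113. Converting, P(H|E) = 5.1113/6.1113 = 0.836.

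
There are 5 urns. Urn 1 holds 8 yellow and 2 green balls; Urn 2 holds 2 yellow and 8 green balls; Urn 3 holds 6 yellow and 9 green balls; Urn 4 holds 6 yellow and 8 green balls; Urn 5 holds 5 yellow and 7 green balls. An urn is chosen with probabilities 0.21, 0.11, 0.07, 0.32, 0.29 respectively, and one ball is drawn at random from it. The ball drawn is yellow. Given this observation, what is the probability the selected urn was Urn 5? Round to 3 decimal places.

Tabulate prior·likelihood by source: [1] prior 0.21, lik 0.8, product 0.1680; [2] prior 0.11, lik 0.2, product 0.02200; [3] prior 0.07, lik 0.4, product 0.02800; [4] prior 0.32, lik 0.4286, product 0.1371; [5] prior 0.29, lik 0.4167, product 0.1208.
Normalizing constant = 0.47598; the posterior for Urn 5 is its product over the sum, 0.1208/0.47598 = 0.254.

Posterior probability ≈ 0.254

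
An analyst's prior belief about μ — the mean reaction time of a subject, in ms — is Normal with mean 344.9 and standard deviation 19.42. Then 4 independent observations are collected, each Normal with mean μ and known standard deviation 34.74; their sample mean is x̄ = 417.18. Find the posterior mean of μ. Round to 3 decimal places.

Posterior mean ≈ 385.055

With known σ, the Normal prior is conjugate. Weight on the data is w = (n/σ²)/(n/σ² + 1/τ₀²) = 0.00331437/(0.00331437+0.00265156) = 0.55555.
Posterior mean = w·x̄ + (1−w)·μ₀ = 0.55555·417.18 + 0.44445·344.9 = 385.055.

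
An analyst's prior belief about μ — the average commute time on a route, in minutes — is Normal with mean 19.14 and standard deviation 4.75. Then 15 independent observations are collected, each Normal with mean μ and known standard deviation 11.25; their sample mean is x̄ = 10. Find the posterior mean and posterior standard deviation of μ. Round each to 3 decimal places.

Prior precision 1/τ₀² = 1/4.75² = 0.0443213; data precision n/σ² = 15/11.25² = 0.118519.
Posterior precision = 0.0443213 + 0.118519 = 0.162840, giving posterior SD = 1/√0.162840 = 2.478.
Posterior mean = (0.0443213·19.14 + 0.118519·10) / 0.162840 = 12.488.

Posterior mean ≈ 12.488; posterior SD ≈ 2.478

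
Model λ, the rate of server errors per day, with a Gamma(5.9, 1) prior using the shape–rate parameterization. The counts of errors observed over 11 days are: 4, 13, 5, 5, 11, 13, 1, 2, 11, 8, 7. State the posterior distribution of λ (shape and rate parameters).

The Poisson likelihood adds the total count to the shape and the number of exposure periods to the rate. Here ∑xᵢ = 80 and n = 11, so shape 5.9→85.9 and rate 1→12.

Posterior: Gamma(shape=85.9, rate=12)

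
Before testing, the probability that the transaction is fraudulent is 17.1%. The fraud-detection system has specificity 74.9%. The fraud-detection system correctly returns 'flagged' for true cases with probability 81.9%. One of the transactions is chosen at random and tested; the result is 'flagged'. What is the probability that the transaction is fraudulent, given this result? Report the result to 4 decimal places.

P(H | E) ≈ 0.4023

Let H be the event that the transaction is fraudulent. P(H) = 0.171, so P(¬H) = 0.829. With E the 'flagged' result, P(E|H) = 0.819 and P(E|¬H) = 0.251.
P(E) = 0.819·0.171 + 0.251·0.829 = 0.14005 + 0.20808 = 0.34813.
By Bayes' theorem, P(H|E) = 0.14005 / 0.34813 = 0.4023.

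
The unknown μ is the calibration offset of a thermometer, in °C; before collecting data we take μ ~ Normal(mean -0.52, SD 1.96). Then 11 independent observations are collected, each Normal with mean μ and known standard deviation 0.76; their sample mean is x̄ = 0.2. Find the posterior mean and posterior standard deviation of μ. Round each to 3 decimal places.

Posterior mean ≈ 0.190; posterior SD ≈ 0.228

Prior precision 1/τ₀² = 1/1.96² = 0.260308; data precision n/σ² = 11/0.76² = 19.0443.
Posterior precision = 0.260308 + 19.0443 = 19.3046, giving posterior SD = 1/√19.3046 = 0.228.
Posterior mean = (0.260308·-0.52 + 19.0443·0.2) / 19.3046 = 0.190.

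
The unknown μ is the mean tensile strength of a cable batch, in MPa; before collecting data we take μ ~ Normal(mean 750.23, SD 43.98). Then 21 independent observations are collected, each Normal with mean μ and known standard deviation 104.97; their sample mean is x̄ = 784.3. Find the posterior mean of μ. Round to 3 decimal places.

Posterior mean ≈ 777.030

Prior precision 1/τ₀² = 1/43.98² = 0.00051700; data precision n/σ² = 21/104.97² = 0.00190585.
Posterior precision = 0.00051700 + 0.00190585 = 0.00242285.
Posterior mean = (0.00051700·750.23 + 0.00190585·784.3) / 0.00242285 = 777.030.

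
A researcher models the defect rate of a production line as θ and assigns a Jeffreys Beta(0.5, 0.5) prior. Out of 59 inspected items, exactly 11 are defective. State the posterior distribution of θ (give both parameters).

Observing 11 successes and 48 failures updates Beta(0.5, 0.5) by adding the success and failure counts to the two shape parameters: α = 0.5+11 = 11.5, β = 0.5+48 = 48.5.

Posterior: Beta(11.5, 48.5)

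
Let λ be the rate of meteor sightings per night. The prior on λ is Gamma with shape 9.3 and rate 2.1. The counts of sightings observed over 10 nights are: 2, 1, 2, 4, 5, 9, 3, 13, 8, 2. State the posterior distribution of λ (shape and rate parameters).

The Poisson likelihood adds the total count to the shape and the number of exposure periods to the rate. Here ∑xᵢ = 49 and n = 10, so shape 9.3→58.3 and rate 2.1→12.1.

Posterior: Gamma(shape=58.3, rate=12.1)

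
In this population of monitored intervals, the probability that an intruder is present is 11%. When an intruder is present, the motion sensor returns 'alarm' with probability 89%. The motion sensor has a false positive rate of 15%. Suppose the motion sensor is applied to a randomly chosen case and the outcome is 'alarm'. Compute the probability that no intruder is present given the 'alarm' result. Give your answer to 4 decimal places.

Write H for 'an intruder is present'. Prior odds H:¬H = 0.11/0.89 = 0.12360. For the 'alarm' outcome, the likelihood ratio is 0.89/0.15 = 5.9333.
Posterior odds = 0.12360 × 5.9333 = 0.73333, so P(H|E) = 0.73333/(1+0.73333) = 0.4231. Then P(¬H|E) = 1 − 0.4231 = 0.5769.

P(¬H | E) ≈ 0.5769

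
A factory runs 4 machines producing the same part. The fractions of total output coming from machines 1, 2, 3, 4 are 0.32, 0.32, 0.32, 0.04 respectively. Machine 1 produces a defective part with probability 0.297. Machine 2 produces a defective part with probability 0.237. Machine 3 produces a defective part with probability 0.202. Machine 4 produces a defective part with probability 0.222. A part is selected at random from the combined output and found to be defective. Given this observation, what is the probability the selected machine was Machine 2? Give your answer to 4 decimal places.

Tabulate prior·likelihood by source: [1] prior 0.32, lik 0.297, product 0.09504; [2] prior 0.32, lik 0.237, product 0.07584; [3] prior 0.32, lik 0.202, product 0.06464; [4] prior 0.04, lik 0.222, product 0.008880.
Normalizing constant = 0.24440; the posterior for Machine 2 is its product over the sum, 0.07584/0.24440 = 0.3103.

Posterior probability ≈ 0.3103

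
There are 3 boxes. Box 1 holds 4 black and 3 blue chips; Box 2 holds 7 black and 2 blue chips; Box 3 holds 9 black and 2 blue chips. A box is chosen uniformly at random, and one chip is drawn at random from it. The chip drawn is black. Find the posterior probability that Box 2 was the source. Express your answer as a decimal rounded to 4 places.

Tabulate prior·likelihood by source: [1] prior 0.333333, lik 0.5714, product 0.1905; [2] prior 0.333333, lik 0.7778, product 0.2593; [3] prior 0.333333, lik 0.8182, product 0.2727.
Normalizing constant = 0.72246; the posterior for Box 2 is its product over the sum, 0.2593/0.72246 = 0.3589.

Posterior probability ≈ 0.3589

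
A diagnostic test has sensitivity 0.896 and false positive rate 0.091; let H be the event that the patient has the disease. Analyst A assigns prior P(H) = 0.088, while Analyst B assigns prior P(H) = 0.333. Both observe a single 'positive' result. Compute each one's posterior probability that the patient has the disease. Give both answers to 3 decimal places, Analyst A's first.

Analyst A: 0.487; Analyst B: 0.831

P('+'|H) = 0.896, P('+'|¬H) = 0.091.
Analyst A: numerator 0.896·0.088 = 0.078848; evidence = 0.078848+0.091·0.912 = 0.16184; posterior = 0.487.
Analyst B: numerator 0.896·0.333 = 0.29837; evidence = 0.29837+0.091·0.667 = 0.35907; posterior = 0.831.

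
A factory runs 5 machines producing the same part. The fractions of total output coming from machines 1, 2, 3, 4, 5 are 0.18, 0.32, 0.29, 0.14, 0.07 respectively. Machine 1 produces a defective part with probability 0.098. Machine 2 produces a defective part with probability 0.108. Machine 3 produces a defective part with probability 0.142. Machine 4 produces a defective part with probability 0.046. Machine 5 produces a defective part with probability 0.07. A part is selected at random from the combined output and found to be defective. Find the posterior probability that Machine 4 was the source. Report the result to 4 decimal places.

Tabulate prior·likelihood by source: [1] prior 0.18, lik 0.098, product 0.01764; [2] prior 0.32, lik 0.108, product 0.03456; [3] prior 0.29, lik 0.142, product 0.04118; [4] prior 0.14, lik 0.046, product 0.006440; [5] prior 0.07, lik 0.07, product 0.004900.
Normalizing constant = 0.10472; the posterior for Machine 4 is its product over the sum, 0.006440/0.10472 = 0.0615.

Posterior probability ≈ 0.0615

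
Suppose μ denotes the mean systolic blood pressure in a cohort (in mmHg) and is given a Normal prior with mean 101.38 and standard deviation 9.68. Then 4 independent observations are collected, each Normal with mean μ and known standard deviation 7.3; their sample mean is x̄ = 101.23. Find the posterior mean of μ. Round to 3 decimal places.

Prior precision 1/τ₀² = 1/9.68² = 0.0106721; data precision n/σ² = 4/7.3² = 0.0750610.
Posterior precision = 0.0106721 + 0.0750610 = 0.0857331.
Posterior mean = (0.0106721·101.38 + 0.0750610·101.23) / 0.0857331 = 101.249.

Posterior mean ≈ 101.249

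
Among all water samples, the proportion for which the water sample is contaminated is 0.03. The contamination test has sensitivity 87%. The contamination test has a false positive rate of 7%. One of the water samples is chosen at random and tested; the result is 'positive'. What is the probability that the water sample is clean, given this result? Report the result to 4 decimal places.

Let H be the event that the water sample is contaminated. P(H) = 0.03, so P(¬H) = 0.97. With E the 'positive' result, P(E|H) = 0.87 and P(E|¬H) = 0.07.
P(E) = 0.87·0.03 + 0.07·0.97 = 0.026100 + 0.067900 = 0.094000.
By Bayes' theorem, P(H|E) = 0.026100 / 0.094000 = 0.2777. Hence P(¬H|E) = 1 − 0.2777 = 0.7223.

P(¬H | E) ≈ 0.7223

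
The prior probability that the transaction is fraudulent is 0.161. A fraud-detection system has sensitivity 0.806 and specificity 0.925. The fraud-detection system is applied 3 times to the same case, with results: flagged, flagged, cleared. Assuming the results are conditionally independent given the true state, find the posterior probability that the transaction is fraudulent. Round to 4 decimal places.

With H the event that the transaction is fraudulent, the joint likelihood of the observed sequence is P(data|H) = 0.806·0.806·0.194 = 0.12603 and P(data|¬H) = 0.075·0.075·0.925 = 0.0052031.
Bayes: P(H|data) = 0.161·0.12603 / (0.161·0.12603 + 0.839·0.0052031) = 0.020291/0.024656 = 0.8229.

Posterior P(H) ≈ 0.8229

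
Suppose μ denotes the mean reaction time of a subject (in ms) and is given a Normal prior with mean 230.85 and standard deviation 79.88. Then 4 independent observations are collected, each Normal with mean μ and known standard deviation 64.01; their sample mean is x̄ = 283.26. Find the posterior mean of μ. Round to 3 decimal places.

Posterior mean ≈ 276.010

With known σ, the Normal prior is conjugate. Weight on the data is w = (n/σ²)/(n/σ² + 1/τ₀²) = 0.00097626/(0.00097626+0.00015672) = 0.86167.
Posterior mean = w·x̄ + (1−w)·μ₀ = 0.86167·283.26 + 0.13833·230.85 = 276.010.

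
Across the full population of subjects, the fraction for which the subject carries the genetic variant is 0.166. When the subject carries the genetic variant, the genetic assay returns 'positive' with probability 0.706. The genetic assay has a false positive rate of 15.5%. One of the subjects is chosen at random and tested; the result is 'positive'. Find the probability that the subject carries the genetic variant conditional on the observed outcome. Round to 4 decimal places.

Write H for 'the subject carries the genetic variant'. Prior odds H:¬H = 0.166/0.834 = 0.19904. For the 'positive' outcome, the likelihood ratio is 0.706/0.155 = 4.5548.
Posterior odds = 0.19904 × 4.5548 = 0.90660, so P(H|E) = 0.90660/(1+0.90660) = 0.4755.

P(H | E) ≈ 0.4755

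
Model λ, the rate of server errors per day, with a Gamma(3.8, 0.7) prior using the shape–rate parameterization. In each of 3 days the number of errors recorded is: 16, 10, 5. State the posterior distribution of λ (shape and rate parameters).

Posterior: Gamma(shape=34.8, rate=3.7)

The Poisson likelihood adds the total count to the shape and the number of exposure periods to the rate. Here ∑xᵢ = 31 and n = 3, so shape 3.8→34.8 and rate 0.7→3.7.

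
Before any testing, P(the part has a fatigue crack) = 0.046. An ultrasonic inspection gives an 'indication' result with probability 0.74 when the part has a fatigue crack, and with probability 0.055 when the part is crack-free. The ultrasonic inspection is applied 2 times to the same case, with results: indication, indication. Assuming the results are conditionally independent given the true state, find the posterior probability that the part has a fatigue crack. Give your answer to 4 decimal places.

Posterior P(H) ≈ 0.8972

With H the event that the part has a fatigue crack, the joint likelihood of the observed sequence is P(data|H) = 0.74·0.74 = 0.54760 and P(data|¬H) = 0.055·0.055 = 0.0030250.
Bayes: P(H|data) = 0.046·0.54760 / (0.046·0.54760 + 0.954·0.0030250) = 0.025190/0.028075 = 0.8972.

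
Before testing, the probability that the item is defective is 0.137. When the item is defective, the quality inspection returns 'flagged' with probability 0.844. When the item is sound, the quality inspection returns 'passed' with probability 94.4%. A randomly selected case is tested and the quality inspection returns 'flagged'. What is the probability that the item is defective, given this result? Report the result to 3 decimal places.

P(H | E) ≈ 0.705

Write H for 'the item is defective'. Prior odds H:¬H = 0.137/0.863 = 0.15875. For the 'flagged' outcome, the likelihood ratio is 0.844/0.056 = 15.071.
Posterior odds = 0.15875 × 15.071 = 2.3926, so P(H|E) = 2.3926/(1+2.3926) = 0.705.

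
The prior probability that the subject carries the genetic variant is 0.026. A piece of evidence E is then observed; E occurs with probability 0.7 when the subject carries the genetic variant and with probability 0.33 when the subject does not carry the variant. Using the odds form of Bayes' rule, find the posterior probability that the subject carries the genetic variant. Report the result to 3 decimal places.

Prior odds = 0.026/(1−0.026) = 0.026694.
Likelihood ratio for E = 0.7/0.33 = 2.1212.
Posterior odds = prior odds × LR = 0.056624.
Posterior probability = odds/(1+odds) = 0.056624/1.0566 = 0.054.

Posterior probability ≈ 0.054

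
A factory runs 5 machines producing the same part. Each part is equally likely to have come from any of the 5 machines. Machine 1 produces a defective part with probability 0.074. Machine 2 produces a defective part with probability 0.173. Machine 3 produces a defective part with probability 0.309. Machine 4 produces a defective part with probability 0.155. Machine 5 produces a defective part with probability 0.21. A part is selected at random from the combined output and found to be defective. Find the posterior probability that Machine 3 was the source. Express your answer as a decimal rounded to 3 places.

Posterior probability ≈ 0.336

P(defective|M1) = 0.074; P(defective|M2) = 0.173; P(defective|M3) = 0.309; P(defective|M4) = 0.155; P(defective|M5) = 0.21.
Prior × likelihood for each source: 0.2·0.074=0.01480, 0.2·0.173=0.03460, 0.2·0.309=0.06180, 0.2·0.155=0.03100, 0.2·0.21=0.04200. Summing gives P(defective) = 0.18420.
P(Machine 3 | defective) = 0.06180 / 0.18420 = 0.336.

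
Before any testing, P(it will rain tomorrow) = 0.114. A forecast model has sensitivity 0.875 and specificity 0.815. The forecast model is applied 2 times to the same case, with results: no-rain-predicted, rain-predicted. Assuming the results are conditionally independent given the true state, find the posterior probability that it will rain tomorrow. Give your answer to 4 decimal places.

With H the event that it will rain tomorrow, the joint likelihood of the observed sequence is P(data|H) = 0.125·0.875 = 0.10938 and P(data|¬H) = 0.815·0.185 = 0.15077.
Bayes: P(H|data) = 0.114·0.10938 / (0.114·0.10938 + 0.886·0.15077) = 0.012469/0.14606 = 0.0854.

Posterior P(H) ≈ 0.0854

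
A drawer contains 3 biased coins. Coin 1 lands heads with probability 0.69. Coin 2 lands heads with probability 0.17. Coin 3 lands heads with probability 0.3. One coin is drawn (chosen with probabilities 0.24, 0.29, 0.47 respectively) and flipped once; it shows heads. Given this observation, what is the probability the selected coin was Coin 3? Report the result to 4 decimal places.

Posterior probability ≈ 0.3962

P(heads|C1) = 0.69; P(heads|C2) = 0.17; P(heads|C3) = 0.3.
Prior × likelihood for each source: 0.24·0.69=0.1656, 0.29·0.17=0.04930, 0.47·0.3=0.1410. Summing gives P(heads) = 0.35590.
P(Coin 3 | heads) = 0.1410 / 0.35590 = 0.3962.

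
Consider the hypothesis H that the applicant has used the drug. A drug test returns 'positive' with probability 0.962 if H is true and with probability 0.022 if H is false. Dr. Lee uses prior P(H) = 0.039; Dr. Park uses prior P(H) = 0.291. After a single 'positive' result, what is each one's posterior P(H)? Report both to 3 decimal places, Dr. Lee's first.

P('+'|H) = 0.962, P('+'|¬H) = 0.022.
Dr. Lee: numerator 0.962·0.039 = 0.037518; evidence = 0.037518+0.022·0.961 = 0.058660; posterior = 0.640.
Dr. Park: numerator 0.962·0.291 = 0.27994; evidence = 0.27994+0.022·0.709 = 0.29554; posterior = 0.947.

Dr. Lee: 0.640; Dr. Park: 0.947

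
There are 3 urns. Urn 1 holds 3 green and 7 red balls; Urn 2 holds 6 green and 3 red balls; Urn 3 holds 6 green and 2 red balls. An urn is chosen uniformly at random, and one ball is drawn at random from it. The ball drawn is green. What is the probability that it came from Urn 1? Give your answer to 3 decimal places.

Posterior probability ≈ 0.175

Tabulate prior·likelihood by source: [1] prior 0.333333, lik 0.3, product 0.1000; [2] prior 0.333333, lik 0.6667, product 0.2222; [3] prior 0.333333, lik 0.75, product 0.2500.
Normalizing constant = 0.57222; the posterior for Urn 1 is its product over the sum, 0.1000/0.57222 = 0.175.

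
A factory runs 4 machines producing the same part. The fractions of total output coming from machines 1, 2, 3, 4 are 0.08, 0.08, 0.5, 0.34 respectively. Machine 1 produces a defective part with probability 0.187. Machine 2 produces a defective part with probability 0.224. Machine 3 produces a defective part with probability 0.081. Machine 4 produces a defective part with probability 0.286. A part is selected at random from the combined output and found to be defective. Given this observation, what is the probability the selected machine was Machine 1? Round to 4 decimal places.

Posterior probability ≈ 0.0877

Tabulate prior·likelihood by source: [1] prior 0.08, lik 0.187, product 0.01496; [2] prior 0.08, lik 0.224, product 0.01792; [3] prior 0.5, lik 0.081, product 0.04050; [4] prior 0.34, lik 0.286, product 0.09724.
Normalizing constant = 0.17062; the posterior for Machine 1 is its product over the sum, 0.01496/0.17062 = 0.0877.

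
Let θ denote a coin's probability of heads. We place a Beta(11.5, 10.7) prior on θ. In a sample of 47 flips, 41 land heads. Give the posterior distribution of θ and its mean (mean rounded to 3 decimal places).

Posterior: Beta(52.5, 16.7); mean ≈ 0.759

The binomial likelihood is conjugate to the Beta prior: with 41 successes and 6 failures, the posterior is Beta(11.5+41, 10.7+6) = Beta(52.5, 16.7).
Posterior mean = α/(α+β) = 52.5/69.2 = 0.759.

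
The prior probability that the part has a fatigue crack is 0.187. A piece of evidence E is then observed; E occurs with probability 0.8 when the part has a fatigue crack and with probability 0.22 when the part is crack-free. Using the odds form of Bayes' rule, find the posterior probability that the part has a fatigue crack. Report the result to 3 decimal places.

Prior odds = 0.187/(1−0.187) = 0.23001. In log-odds, ln(0.23001) = -1.4696.
Add log likelihood ratio: ln(3.6364) = 1.2910.
Posterior log-odds = -0.17864, so posterior odds = exp(-0.17864) = 0.83641. Converting, P(H|E) = 0.83641/1.8364 = 0.455.

Posterior probability ≈ 0.455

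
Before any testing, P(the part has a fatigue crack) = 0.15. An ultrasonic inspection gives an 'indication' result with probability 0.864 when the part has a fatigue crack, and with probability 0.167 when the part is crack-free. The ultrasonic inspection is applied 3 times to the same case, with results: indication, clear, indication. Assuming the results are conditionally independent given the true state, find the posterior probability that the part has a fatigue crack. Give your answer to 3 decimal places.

Posterior P(H) ≈ 0.435

With H the event that the part has a fatigue crack, the joint likelihood of the observed sequence is P(data|H) = 0.864·0.136·0.864 = 0.10152 and P(data|¬H) = 0.167·0.833·0.167 = 0.023232.
Bayes: P(H|data) = 0.15·0.10152 / (0.15·0.10152 + 0.85·0.023232) = 0.015229/0.034975 = 0.4354.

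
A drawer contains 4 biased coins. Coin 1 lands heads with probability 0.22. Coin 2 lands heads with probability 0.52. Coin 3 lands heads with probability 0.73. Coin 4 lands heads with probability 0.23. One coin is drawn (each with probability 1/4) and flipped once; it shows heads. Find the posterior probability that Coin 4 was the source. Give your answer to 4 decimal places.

Posterior probability ≈ 0.1353

Tabulate prior·likelihood by source: [1] prior 0.25, lik 0.22, product 0.05500; [2] prior 0.25, lik 0.52, product 0.1300; [3] prior 0.25, lik 0.73, product 0.1825; [4] prior 0.25, lik 0.23, product 0.05750.
Normalizing constant = 0.42500; the posterior for Coin 4 is its product over the sum, 0.05750/0.42500 = 0.1353.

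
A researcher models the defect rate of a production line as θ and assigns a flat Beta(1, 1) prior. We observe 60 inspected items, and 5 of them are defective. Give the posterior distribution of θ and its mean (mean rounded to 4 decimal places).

Posterior: Beta(6, 56); mean ≈ 0.0968

The binomial likelihood is conjugate to the Beta prior: with 5 successes and 55 failures, the posterior is Beta(1+5, 1+55) = Beta(6, 56).
Posterior mean = α/(α+β) = 6/62 = 0.0968.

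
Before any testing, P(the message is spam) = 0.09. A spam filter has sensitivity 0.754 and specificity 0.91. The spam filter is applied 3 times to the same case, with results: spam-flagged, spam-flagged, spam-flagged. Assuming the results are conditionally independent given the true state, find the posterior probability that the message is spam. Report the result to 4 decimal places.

With H the event that the message is spam, the joint likelihood of the observed sequence is P(data|H) = 0.754·0.754·0.754 = 0.42866 and P(data|¬H) = 0.09·0.09·0.09 = 0.00072900.
Bayes: P(H|data) = 0.09·0.42866 / (0.09·0.42866 + 0.91·0.00072900) = 0.038579/0.039243 = 0.9831.

Posterior P(H) ≈ 0.9831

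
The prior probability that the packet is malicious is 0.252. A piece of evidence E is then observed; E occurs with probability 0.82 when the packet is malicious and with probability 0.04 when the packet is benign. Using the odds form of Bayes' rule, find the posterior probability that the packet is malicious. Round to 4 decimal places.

Prior odds = 0.252/(1−0.252) = 0.33690.
Likelihood ratio for E = 0.82/0.04 = 20.500.
Posterior odds = prior odds × LR = 6.9064.
Posterior probability = odds/(1+odds) = 6.9064/7.9064 = 0.8735.

Posterior probability ≈ 0.8735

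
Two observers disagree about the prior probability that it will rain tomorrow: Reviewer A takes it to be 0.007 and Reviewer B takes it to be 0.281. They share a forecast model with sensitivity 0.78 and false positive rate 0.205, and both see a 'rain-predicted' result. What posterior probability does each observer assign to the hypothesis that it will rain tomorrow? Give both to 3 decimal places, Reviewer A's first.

Reviewer A: 0.026; Reviewer B: 0.598

P('+'|H) = 0.78, P('+'|¬H) = 0.205.
Reviewer A: numerator 0.78·0.007 = 0.0054600; evidence = 0.0054600+0.205·0.993 = 0.20902; posterior = 0.026.
Reviewer B: numerator 0.78·0.281 = 0.21918; evidence = 0.21918+0.205·0.719 = 0.36658; posterior = 0.598.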